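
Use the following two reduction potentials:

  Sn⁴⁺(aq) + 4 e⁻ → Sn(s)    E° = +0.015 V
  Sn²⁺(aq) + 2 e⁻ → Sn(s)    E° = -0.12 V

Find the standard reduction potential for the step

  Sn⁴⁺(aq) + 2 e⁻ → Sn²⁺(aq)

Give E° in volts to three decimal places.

+0.150 V

Sequential free energies add, so n₃E°₃ = n₁E°₁ + n₂E°₂.
With n₃ = 4, and the known step contributing 2×(-0.12) V, the unknown satisfies 2·E° = 4×(+0.015) − 2×(-0.12) = +0.300.
E° = +0.300 / 2 = +0.150 V.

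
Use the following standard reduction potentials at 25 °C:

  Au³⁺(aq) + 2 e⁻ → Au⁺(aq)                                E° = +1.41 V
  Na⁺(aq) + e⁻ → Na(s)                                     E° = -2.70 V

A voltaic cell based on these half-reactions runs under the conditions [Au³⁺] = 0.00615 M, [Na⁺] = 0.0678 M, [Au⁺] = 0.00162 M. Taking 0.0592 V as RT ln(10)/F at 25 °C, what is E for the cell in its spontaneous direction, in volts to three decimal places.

Au³⁺/Au⁺ is the cathode (higher E°), Na⁺/Na the anode: E°cell = +1.41 − (-2.70) = +4.11 V, n = 2.
Overall: Au³⁺(aq) + 2 Na(s) → Au⁺(aq) + 2 Na⁺(aq)
Q = [Au⁺]·[Na⁺]^2 / ([Au³⁺]); log Q = -2.917.
E = E° − (0.0592/n) log Q = +4.11 − (0.0592/2)(-2.917) = +4.196 V.

+4.196 V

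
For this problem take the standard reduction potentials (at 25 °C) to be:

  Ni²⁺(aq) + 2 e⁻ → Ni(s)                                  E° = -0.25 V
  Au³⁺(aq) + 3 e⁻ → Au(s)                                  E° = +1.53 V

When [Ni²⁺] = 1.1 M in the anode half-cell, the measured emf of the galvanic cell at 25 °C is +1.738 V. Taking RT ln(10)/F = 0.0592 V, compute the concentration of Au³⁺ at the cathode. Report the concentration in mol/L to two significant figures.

Au³⁺/Au is the cathode, Ni²⁺/Ni the anode: E°cell = +1.78 V, n = 6.
Overall reaction: 2 Au³⁺(aq) + 3 Ni(s) → 2 Au(s) + 3 Ni²⁺(aq); Q = [Ni²⁺]^3/[Au³⁺]^2.
From E = E° − (0.0592/n) log Q: log Q = (E° − E)·n/0.0592 = (+1.78 − (+1.738))·6/0.0592 = 4.2568.
So 2·log[Au³⁺] = 3·log(1.1) − log Q = 0.1242 − (4.2568) = -4.1326; log[Au³⁺] = -4.1326 / 2 = -2.0663; [Au³⁺] = 10^(-2.0663) ≈ 0.0086 M.

0.0086 M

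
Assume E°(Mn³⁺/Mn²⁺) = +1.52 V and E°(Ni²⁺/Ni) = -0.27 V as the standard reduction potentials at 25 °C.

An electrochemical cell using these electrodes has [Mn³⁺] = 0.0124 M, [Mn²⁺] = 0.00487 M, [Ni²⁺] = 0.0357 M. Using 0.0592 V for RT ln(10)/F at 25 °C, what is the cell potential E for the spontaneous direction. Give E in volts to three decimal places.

Mn³⁺/Mn²⁺ is the cathode (higher E°), Ni²⁺/Ni the anode: E°cell = +1.52 − (-0.27) = +1.79 V, n = 2.
Overall: 2 Mn³⁺(aq) + Ni(s) → 2 Mn²⁺(aq) + Ni²⁺(aq)
Q = [Mn²⁺]^2·[Ni²⁺] / ([Mn³⁺]^2); log Q = -2.259.
E = E° − (0.0592/n) log Q = +1.79 − (0.0592/2)(-2.259) = +1.857 V.

+1.857 V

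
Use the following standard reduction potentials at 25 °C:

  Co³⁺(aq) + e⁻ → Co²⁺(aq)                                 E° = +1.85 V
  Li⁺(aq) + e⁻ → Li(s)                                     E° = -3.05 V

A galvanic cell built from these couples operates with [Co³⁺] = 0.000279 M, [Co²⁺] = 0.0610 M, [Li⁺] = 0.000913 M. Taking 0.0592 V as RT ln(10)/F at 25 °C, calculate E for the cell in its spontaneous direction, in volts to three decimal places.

+4.941 V

Co³⁺/Co²⁺ is the cathode (higher E°), Li⁺/Li the anode: E°cell = +1.85 − (-3.05) = +4.90 V, n = 1.
Overall: Co³⁺(aq) + Li(s) → Co²⁺(aq) + Li⁺(aq)
Q = [Co²⁺]·[Li⁺] / ([Co³⁺]); log Q = -0.700.
E = E° − (0.0592/n) log Q = +4.90 − (0.0592/1)(-0.700) = +4.941 V.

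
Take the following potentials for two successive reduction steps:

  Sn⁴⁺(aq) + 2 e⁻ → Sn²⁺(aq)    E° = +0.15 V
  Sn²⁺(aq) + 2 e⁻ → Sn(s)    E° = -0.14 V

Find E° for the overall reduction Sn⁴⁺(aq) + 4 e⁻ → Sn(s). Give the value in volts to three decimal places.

+0.005 V

Since ΔG° = −nFE° is additive over sequential reductions, n₃E°₃ = n₁E°₁ + n₂E°₂.
E°₃ = (2×+0.15 + 2×-0.14) / 4 = (+0.020) / 4 = +0.005 V.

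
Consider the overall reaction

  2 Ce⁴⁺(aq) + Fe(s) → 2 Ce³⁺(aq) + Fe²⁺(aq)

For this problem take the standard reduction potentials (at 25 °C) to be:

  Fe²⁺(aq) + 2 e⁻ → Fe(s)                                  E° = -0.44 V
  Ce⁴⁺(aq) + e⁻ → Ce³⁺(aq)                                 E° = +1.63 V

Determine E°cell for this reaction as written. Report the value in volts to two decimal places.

+2.07 V

The Ce⁴⁺/Ce³⁺ couple has the higher reduction potential, so it is the cathode; Fe²⁺/Fe is oxidised at the anode.
E°cell = E°(cathode) − E°(anode) = (+1.63) − (-0.44) = +2.07 V.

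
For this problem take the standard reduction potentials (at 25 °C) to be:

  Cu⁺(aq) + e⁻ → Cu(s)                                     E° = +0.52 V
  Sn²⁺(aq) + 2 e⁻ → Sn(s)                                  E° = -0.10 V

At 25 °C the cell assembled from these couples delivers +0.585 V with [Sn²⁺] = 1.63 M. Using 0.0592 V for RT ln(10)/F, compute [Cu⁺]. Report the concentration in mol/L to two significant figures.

0.33 M

Cu⁺/Cu is the cathode, Sn²⁺/Sn the anode: E°cell = +0.62 V, n = 2.
Overall reaction: 2 Cu⁺(aq) + Sn(s) → 2 Cu(s) + Sn²⁺(aq); Q = [Sn²⁺]^1/[Cu⁺]^2.
From E = E° − (0.0592/n) log Q: log Q = (E° − E)·n/0.0592 = (+0.62 − (+0.585))·2/0.0592 = 1.1824.
So 2·log[Cu⁺] = 1·log(1.63) − log Q = 0.2122 − (1.1824) = -0.9702; log[Cu⁺] = -0.9702 / 2 = -0.4851; [Cu⁺] = 10^(-0.4851) ≈ 0.33 M.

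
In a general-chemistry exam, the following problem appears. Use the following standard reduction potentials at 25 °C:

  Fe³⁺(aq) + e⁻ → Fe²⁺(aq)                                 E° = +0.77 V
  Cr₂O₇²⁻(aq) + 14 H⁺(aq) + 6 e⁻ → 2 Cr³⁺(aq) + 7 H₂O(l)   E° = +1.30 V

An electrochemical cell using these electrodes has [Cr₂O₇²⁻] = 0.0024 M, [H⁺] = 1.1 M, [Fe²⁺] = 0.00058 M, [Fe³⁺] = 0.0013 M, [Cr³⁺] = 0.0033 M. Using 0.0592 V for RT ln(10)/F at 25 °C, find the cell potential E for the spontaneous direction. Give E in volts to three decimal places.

Cr₂O₇²⁻/Cr³⁺ is the cathode (higher E°), Fe³⁺/Fe²⁺ the anode: E°cell = +1.30 − (+0.77) = +0.53 V, n = 6.
Overall: Cr₂O₇²⁻(aq) + 14 H⁺(aq) + 6 Fe²⁺(aq) → 2 Cr³⁺(aq) + 7 H₂O(l) + 6 Fe³⁺(aq)
Q = [Cr³⁺]^2·[Fe³⁺]^6 / ([Cr₂O₇²⁻]·[H⁺]^14·[Fe²⁺]^6); log Q = -0.820.
E = E° − (0.0592/n) log Q = +0.53 − (0.0592/6)(-0.820) = +0.538 V.

+0.538 V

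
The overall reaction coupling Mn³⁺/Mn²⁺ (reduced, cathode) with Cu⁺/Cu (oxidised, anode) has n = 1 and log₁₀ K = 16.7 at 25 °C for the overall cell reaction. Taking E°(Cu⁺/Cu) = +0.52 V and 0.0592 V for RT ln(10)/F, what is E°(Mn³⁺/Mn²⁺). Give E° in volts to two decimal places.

E°cell = (0.0592/n)·log K = (0.0592/1)(16.7) = +0.989 V.
Since Mn³⁺/Mn²⁺ is the cathode and Cu⁺/Cu the anode, E°cell = E°(Mn³⁺/Mn²⁺) − E°(Cu⁺/Cu).
So E°(Mn³⁺/Mn²⁺) = E°cell + E°(Cu⁺/Cu) = +0.989 + (+0.52) = +1.51 V.

+1.51 V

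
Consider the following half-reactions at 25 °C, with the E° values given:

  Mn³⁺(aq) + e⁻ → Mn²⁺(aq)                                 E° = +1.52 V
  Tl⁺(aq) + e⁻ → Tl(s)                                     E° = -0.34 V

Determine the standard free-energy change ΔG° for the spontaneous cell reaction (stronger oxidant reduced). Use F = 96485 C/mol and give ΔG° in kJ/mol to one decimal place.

-179.5 kJ/mol

Mn³⁺/Mn²⁺ (E° = +1.52 V) is the cathode; Tl⁺/Tl (E° = -0.34 V) is the anode, so E°cell = +1.86 V.
Balancing electrons gives n = 1 (lcm of 1 and 1).
ΔG° = −nFE° = −(1)(96485)(+1.86) = -179,462 J = -179.5 kJ/mol.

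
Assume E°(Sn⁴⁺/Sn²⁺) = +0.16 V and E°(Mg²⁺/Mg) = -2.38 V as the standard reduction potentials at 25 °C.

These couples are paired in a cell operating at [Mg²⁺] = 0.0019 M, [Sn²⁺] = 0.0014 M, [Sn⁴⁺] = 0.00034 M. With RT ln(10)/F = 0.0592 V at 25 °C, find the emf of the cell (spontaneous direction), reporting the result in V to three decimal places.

+2.602 V

Sn⁴⁺/Sn²⁺ is the cathode (higher E°), Mg²⁺/Mg the anode: E°cell = +0.16 − (-2.38) = +2.54 V, n = 2.
Overall: Sn⁴⁺(aq) + Mg(s) → Sn²⁺(aq) + Mg²⁺(aq)
Q = [Sn²⁺]·[Mg²⁺] / ([Sn⁴⁺]); log Q = -2.107.
E = E° − (0.0592/n) log Q = +2.54 − (0.0592/2)(-2.107) = +2.602 V.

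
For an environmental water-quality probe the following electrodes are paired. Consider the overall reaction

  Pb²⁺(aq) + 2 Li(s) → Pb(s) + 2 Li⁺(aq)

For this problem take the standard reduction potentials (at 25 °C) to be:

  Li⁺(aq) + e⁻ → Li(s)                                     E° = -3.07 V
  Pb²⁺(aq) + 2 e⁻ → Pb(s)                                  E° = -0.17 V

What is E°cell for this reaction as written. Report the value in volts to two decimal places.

+2.90 V

The Pb²⁺/Pb couple has the higher reduction potential, so it is the cathode; Li⁺/Li is oxidised at the anode.
E°cell = E°(cathode) − E°(anode) = (-0.17) − (-3.07) = +2.90 V.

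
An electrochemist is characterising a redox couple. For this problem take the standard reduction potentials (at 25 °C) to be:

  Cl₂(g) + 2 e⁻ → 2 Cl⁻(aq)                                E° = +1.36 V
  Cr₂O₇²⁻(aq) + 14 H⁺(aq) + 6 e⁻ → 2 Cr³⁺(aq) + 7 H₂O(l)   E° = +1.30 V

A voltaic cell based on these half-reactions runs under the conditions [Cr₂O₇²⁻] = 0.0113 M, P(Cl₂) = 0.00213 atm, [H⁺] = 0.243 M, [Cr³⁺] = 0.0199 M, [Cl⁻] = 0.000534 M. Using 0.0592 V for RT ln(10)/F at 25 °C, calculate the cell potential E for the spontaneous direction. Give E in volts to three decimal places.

+0.245 V

Cl₂/Cl⁻ is the cathode (higher E°), Cr₂O₇²⁻/Cr³⁺ the anode: E°cell = +1.36 − (+1.30) = +0.06 V, n = 6.
Overall: 3 Cl₂(g) + 2 Cr³⁺(aq) + 7 H₂O(l) → 6 Cl⁻(aq) + Cr₂O₇²⁻(aq) + 14 H⁺(aq)
Q = [Cl⁻]^6·[Cr₂O₇²⁻]·[H⁺]^14 / (P(Cl₂)^3·[Cr³⁺]^2); log Q = -18.766.
E = E° − (0.0592/n) log Q = +0.06 − (0.0592/6)(-18.766) = +0.245 V.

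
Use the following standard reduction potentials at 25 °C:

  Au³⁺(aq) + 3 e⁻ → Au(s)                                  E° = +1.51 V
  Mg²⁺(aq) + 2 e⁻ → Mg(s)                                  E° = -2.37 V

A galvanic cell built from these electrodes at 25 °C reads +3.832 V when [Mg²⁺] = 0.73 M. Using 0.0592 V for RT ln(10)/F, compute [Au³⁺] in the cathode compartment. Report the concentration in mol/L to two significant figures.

Au³⁺/Au is the cathode, Mg²⁺/Mg the anode: E°cell = +3.88 V, n = 6.
Overall reaction: 2 Au³⁺(aq) + 3 Mg(s) → 2 Au(s) + 3 Mg²⁺(aq); Q = [Mg²⁺]^3/[Au³⁺]^2.
From E = E° − (0.0592/n) log Q: log Q = (E° − E)·n/0.0592 = (+3.88 − (+3.832))·6/0.0592 = 4.8649.
So 2·log[Au³⁺] = 3·log(0.73) − log Q = -0.4100 − (4.8649) = -5.2749; log[Au³⁺] = -5.2749 / 2 = -2.6374; [Au³⁺] = 10^(-2.6374) ≈ 0.0023 M.

0.0023 M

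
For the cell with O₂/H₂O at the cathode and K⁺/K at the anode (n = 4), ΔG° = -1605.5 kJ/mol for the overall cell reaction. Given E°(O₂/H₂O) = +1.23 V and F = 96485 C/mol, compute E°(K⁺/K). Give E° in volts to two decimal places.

E°cell = −ΔG°/(nF) = −(-1605.5×10³)/((4)(96485)) = +4.160 V.
Since O₂/H₂O is the cathode and K⁺/K the anode, E°cell = E°(O₂/H₂O) − E°(K⁺/K).
So E°(K⁺/K) = E°(O₂/H₂O) − E°cell = (+1.23) − (+4.160) = -2.93 V.

-2.93 V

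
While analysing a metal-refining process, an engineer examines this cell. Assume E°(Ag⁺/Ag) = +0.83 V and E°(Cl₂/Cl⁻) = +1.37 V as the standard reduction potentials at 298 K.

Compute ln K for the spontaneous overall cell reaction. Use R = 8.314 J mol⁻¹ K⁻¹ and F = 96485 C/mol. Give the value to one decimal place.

42.1

Cathode: Cl₂/Cl⁻; anode: Ag⁺/Ag. E°cell = (+1.37) − (+0.83) = +0.54 V, with n = 2.
ΔG° = −nFE° = −RT ln K, so ln K = nFE°/(RT) = (2)(96485)(+0.54) / ((8.314)(298)) = 42.059.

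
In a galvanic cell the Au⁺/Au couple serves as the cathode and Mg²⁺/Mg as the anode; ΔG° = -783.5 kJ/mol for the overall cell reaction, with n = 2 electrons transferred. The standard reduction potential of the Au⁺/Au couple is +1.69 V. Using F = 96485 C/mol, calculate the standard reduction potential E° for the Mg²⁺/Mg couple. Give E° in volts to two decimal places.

-2.37 V

E°cell = −ΔG°/(nF) = −(-783.5×10³)/((2)(96485)) = +4.060 V.
Since Au⁺/Au is the cathode and Mg²⁺/Mg the anode, E°cell = E°(Au⁺/Au) − E°(Mg²⁺/Mg).
So E°(Mg²⁺/Mg) = E°(Au⁺/Au) − E°cell = (+1.69) − (+4.060) = -2.37 V.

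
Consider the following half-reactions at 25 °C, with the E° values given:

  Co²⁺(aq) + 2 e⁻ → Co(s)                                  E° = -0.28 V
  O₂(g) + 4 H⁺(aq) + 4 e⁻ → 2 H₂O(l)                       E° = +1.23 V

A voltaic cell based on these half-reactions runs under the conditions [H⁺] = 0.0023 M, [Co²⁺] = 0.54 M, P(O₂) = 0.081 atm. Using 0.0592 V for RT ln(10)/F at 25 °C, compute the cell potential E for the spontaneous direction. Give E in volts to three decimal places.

O₂/H₂O is the cathode (higher E°), Co²⁺/Co the anode: E°cell = +1.23 − (-0.28) = +1.51 V, n = 4.
Overall: O₂(g) + 4 H⁺(aq) + 2 Co(s) → 2 H₂O(l) + 2 Co²⁺(aq)
Q = [Co²⁺]^2 / (P(O₂)·[H⁺]^4); log Q = 11.109.
E = E° − (0.0592/n) log Q = +1.51 − (0.0592/4)(11.109) = +1.346 V.

+1.346 V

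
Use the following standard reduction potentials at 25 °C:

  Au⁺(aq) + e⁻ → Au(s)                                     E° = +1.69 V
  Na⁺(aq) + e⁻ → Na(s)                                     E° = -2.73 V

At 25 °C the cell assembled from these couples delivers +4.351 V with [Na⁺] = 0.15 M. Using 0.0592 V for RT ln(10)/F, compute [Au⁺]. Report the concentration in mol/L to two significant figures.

Au⁺/Au is the cathode, Na⁺/Na the anode: E°cell = +4.42 V, n = 1.
Overall reaction: Au⁺(aq) + Na(s) → Au(s) + Na⁺(aq); Q = [Na⁺]^1/[Au⁺]^1.
From E = E° − (0.0592/n) log Q: log Q = (E° − E)·n/0.0592 = (+4.42 − (+4.351))·1/0.0592 = 1.1655.
So 1·log[Au⁺] = 1·log(0.15) − log Q = -0.8239 − (1.1655) = -1.9894; [Au⁺] = 10^(-1.9894) ≈ 0.010 M.

0.010 M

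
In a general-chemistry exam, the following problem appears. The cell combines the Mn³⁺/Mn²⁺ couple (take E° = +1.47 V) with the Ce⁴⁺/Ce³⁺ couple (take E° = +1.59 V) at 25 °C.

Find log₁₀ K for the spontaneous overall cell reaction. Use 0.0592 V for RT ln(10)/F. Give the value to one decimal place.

Cathode: Ce⁴⁺/Ce³⁺; anode: Mn³⁺/Mn²⁺. E°cell = +0.12 V, n = 1.
log K = nE°cell / 0.0592 = (1)(+0.12) / 0.0592 = 2.0.

2.0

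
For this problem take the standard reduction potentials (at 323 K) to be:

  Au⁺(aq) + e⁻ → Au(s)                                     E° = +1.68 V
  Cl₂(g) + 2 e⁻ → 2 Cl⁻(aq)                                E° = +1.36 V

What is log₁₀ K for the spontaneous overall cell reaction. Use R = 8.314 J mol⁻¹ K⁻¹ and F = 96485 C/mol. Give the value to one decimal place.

10.0

Cathode: Au⁺/Au; anode: Cl₂/Cl⁻. E°cell = (+1.68) − (+1.36) = +0.32 V, with n = 2.
ΔG° = −nFE° = −RT ln K, so ln K = nFE°/(RT) = (2)(96485)(+0.32) / ((8.314)(323)) = 22.995.
log₁₀ K = 22.995 / ln 10 = 10.0.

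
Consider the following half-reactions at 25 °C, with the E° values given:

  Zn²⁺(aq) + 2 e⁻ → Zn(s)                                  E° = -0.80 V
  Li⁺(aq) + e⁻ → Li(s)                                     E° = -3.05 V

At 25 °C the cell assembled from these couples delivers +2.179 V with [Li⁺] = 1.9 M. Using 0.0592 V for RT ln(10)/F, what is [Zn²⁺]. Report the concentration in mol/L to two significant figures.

0.014 M

Zn²⁺/Zn is the cathode, Li⁺/Li the anode: E°cell = +2.25 V, n = 2.
Overall reaction: Zn²⁺(aq) + 2 Li(s) → Zn(s) + 2 Li⁺(aq); Q = [Li⁺]^2/[Zn²⁺]^1.
From E = E° − (0.0592/n) log Q: log Q = (E° − E)·n/0.0592 = (+2.25 − (+2.179))·2/0.0592 = 2.3986.
So 1·log[Zn²⁺] = 2·log(1.9) − log Q = 0.5575 − (2.3986) = -1.8411; [Zn²⁺] = 10^(-1.8411) ≈ 0.014 M.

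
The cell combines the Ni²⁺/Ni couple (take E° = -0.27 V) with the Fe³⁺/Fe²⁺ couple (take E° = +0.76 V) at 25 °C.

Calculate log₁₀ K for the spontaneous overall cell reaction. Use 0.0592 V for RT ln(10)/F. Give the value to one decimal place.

34.8

Cathode: Fe³⁺/Fe²⁺; anode: Ni²⁺/Ni. E°cell = +1.03 V, n = 2.
log K = nE°cell / 0.0592 = (2)(+1.03) / 0.0592 = 34.8.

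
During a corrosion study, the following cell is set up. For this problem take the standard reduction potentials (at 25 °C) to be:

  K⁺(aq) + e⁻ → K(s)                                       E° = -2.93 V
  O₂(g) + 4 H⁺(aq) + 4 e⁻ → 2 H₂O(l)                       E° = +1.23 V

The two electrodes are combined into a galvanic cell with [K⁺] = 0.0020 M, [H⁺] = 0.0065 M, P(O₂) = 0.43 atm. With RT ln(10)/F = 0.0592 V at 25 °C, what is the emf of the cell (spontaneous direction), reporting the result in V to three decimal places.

+4.185 V

O₂/H₂O is the cathode (higher E°), K⁺/K the anode: E°cell = +1.23 − (-2.93) = +4.16 V, n = 4.
Overall: O₂(g) + 4 H⁺(aq) + 4 K(s) → 2 H₂O(l) + 4 K⁺(aq)
Q = [K⁺]^4 / (P(O₂)·[H⁺]^4); log Q = -1.681.
E = E° − (0.0592/n) log Q = +4.16 − (0.0592/4)(-1.681) = +4.185 V.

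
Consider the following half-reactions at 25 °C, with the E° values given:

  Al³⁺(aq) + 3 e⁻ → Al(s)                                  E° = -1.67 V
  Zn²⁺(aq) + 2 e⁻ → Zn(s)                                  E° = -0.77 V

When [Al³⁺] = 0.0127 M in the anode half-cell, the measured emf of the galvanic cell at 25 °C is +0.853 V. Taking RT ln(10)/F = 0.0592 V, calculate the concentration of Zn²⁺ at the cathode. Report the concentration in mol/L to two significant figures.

Zn²⁺/Zn is the cathode, Al³⁺/Al the anode: E°cell = +0.90 V, n = 6.
Overall reaction: 3 Zn²⁺(aq) + 2 Al(s) → 3 Zn(s) + 2 Al³⁺(aq); Q = [Al³⁺]^2/[Zn²⁺]^3.
From E = E° − (0.0592/n) log Q: log Q = (E° − E)·n/0.0592 = (+0.90 − (+0.853))·6/0.0592 = 4.7635.
So 3·log[Zn²⁺] = 2·log(0.0127) − log Q = -3.7924 − (4.7635) = -8.5559; log[Zn²⁺] = -8.5559 / 3 = -2.8520; [Zn²⁺] = 10^(-2.8520) ≈ 0.0014 M.

0.0014 M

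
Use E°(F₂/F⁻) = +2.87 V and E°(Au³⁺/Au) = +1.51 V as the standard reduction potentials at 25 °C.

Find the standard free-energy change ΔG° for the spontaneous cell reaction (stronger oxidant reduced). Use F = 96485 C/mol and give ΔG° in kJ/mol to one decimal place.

-787.3 kJ/mol

F₂/F⁻ (E° = +2.87 V) is the cathode; Au³⁺/Au (E° = +1.51 V) is the anode, so E°cell = +1.36 V.
Balancing electrons gives n = 6 (lcm of 2 and 3).
ΔG° = −nFE° = −(6)(96485)(+1.36) = -787,318 J = -787.3 kJ/mol.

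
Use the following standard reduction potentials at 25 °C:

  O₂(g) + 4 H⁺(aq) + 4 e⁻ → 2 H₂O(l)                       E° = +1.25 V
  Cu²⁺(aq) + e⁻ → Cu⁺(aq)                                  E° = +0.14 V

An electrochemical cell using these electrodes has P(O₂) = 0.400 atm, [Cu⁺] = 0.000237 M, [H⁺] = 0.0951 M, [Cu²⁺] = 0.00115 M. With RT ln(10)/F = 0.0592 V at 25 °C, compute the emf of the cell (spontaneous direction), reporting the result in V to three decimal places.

O₂/H₂O is the cathode (higher E°), Cu²⁺/Cu⁺ the anode: E°cell = +1.25 − (+0.14) = +1.11 V, n = 4.
Overall: O₂(g) + 4 H⁺(aq) + 4 Cu⁺(aq) → 2 H₂O(l) + 4 Cu²⁺(aq)
Q = [Cu²⁺]^4 / (P(O₂)·[H⁺]^4·[Cu⁺]^4); log Q = 7.229.
E = E° − (0.0592/n) log Q = +1.11 − (0.0592/4)(7.229) = +1.003 V.

+1.003 V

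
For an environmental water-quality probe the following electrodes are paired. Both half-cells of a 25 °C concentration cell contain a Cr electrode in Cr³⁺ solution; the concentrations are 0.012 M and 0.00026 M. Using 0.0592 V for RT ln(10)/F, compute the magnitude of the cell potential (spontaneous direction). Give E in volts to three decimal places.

+0.033 V

For a concentration cell E°cell = 0. The 0.012 M side is the cathode (reduction is favoured where [Cr³⁺] is higher).
With n = 3, E = −(0.0592/3) log([Cr³⁺]ₐₙ/[Cr³⁺]꜀ₐₜ) = −(0.0592/3) log(0.00026/0.012) = −(0.0592/3)(-1.664) = +0.033 V.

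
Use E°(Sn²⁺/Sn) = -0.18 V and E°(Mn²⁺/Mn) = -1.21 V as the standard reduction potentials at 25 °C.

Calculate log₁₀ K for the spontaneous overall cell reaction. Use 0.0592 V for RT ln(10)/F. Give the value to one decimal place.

Cathode: Sn²⁺/Sn; anode: Mn²⁺/Mn. E°cell = +1.03 V, n = 2.
log K = nE°cell / 0.0592 = (2)(+1.03) / 0.0592 = 34.8.

34.8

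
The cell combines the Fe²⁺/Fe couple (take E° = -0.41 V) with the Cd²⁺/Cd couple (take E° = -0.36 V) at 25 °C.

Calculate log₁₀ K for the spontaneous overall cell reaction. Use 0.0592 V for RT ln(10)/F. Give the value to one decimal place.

Cathode: Cd²⁺/Cd; anode: Fe²⁺/Fe. E°cell = +0.05 V, n = 2.
log K = nE°cell / 0.0592 = (2)(+0.05) / 0.0592 = 1.7.

1.7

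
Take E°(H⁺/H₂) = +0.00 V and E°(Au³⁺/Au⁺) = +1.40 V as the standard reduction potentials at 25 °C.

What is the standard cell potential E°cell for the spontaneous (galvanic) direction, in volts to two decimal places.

The Au³⁺/Au⁺ couple has the higher reduction potential, so it is the cathode; H⁺/H₂ is oxidised at the anode.
E°cell = E°(cathode) − E°(anode) = (+1.40) − (+0.00) = +1.40 V.
Since E°cell > 0, the reaction is spontaneous under standard conditions.

+1.40 V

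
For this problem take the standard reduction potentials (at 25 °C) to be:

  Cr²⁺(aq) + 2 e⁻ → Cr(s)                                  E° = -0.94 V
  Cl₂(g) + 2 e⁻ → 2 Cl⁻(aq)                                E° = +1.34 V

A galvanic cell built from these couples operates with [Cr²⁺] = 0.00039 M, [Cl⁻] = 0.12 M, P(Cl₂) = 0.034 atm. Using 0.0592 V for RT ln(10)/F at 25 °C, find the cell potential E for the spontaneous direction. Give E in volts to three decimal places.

Cl₂/Cl⁻ is the cathode (higher E°), Cr²⁺/Cr the anode: E°cell = +1.34 − (-0.94) = +2.28 V, n = 2.
Overall: Cl₂(g) + Cr(s) → 2 Cl⁻(aq) + Cr²⁺(aq)
Q = [Cl⁻]^2·[Cr²⁺] / (P(Cl₂)); log Q = -3.782.
E = E° − (0.0592/n) log Q = +2.28 − (0.0592/2)(-3.782) = +2.392 V.

+2.392 V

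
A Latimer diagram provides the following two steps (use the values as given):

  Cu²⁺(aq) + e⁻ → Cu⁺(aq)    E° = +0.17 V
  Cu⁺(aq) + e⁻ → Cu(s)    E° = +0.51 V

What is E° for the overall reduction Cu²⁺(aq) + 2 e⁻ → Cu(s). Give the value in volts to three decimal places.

Since ΔG° = −nFE° is additive over sequential reductions, n₃E°₃ = n₁E°₁ + n₂E°₂.
E°₃ = (1×+0.17 + 1×+0.51) / 2 = (+0.680) / 2 = +0.340 V.

+0.340 V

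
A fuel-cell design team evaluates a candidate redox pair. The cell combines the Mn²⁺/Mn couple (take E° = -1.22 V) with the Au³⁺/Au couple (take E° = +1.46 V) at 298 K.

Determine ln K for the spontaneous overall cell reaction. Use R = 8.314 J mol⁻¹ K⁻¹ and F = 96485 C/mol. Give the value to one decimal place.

Cathode: Au³⁺/Au; anode: Mn²⁺/Mn. E°cell = (+1.46) − (-1.22) = +2.68 V, with n = 6.
ΔG° = −nFE° = −RT ln K, so ln K = nFE°/(RT) = (6)(96485)(+2.68) / ((8.314)(298)) = 626.209.

626.2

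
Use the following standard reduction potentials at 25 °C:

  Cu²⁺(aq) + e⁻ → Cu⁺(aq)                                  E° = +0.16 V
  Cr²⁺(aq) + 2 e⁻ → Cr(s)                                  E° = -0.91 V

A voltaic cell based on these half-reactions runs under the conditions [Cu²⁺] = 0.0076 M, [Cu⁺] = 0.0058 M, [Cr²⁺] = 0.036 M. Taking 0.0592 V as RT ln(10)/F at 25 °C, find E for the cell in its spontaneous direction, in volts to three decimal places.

Cu²⁺/Cu⁺ is the cathode (higher E°), Cr²⁺/Cr the anode: E°cell = +0.16 − (-0.91) = +1.07 V, n = 2.
Overall: 2 Cu²⁺(aq) + Cr(s) → 2 Cu⁺(aq) + Cr²⁺(aq)
Q = [Cu⁺]^2·[Cr²⁺] / ([Cu²⁺]^2); log Q = -1.678.
E = E° − (0.0592/n) log Q = +1.07 − (0.0592/2)(-1.678) = +1.120 V.

+1.120 V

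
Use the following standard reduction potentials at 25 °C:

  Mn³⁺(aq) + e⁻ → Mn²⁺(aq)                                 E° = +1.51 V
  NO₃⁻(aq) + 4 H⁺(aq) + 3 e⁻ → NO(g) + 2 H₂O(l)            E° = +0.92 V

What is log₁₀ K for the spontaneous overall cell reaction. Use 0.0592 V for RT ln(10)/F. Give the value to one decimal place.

29.9

Cathode: Mn³⁺/Mn²⁺; anode: NO₃⁻/NO. E°cell = +0.59 V, n = 3.
log K = nE°cell / 0.0592 = (3)(+0.59) / 0.0592 = 29.9.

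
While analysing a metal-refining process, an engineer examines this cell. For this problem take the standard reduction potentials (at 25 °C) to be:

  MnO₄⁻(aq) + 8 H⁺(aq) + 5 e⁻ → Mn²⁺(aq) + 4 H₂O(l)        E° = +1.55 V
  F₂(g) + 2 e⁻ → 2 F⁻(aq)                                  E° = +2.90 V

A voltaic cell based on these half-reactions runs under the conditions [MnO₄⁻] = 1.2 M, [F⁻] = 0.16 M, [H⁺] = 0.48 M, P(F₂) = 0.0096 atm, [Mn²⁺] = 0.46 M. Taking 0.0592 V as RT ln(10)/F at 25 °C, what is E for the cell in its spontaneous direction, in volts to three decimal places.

+1.363 V

F₂/F⁻ is the cathode (higher E°), MnO₄⁻/Mn²⁺ the anode: E°cell = +2.90 − (+1.55) = +1.35 V, n = 10.
Overall: 5 F₂(g) + 2 Mn²⁺(aq) + 8 H₂O(l) → 10 F⁻(aq) + 2 MnO₄⁻(aq) + 16 H⁺(aq)
Q = [F⁻]^10·[MnO₄⁻]^2·[H⁺]^16 / (P(F₂)^5·[Mn²⁺]^2); log Q = -2.137.
E = E° − (0.0592/n) log Q = +1.35 − (0.0592/10)(-2.137) = +1.363 V.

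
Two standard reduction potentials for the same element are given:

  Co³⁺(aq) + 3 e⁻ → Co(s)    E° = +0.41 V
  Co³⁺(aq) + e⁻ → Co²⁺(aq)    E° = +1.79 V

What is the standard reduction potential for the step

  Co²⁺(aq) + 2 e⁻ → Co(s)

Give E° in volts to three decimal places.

-0.280 V

Sequential free energies add, so n₃E°₃ = n₁E°₁ + n₂E°₂.
With n₃ = 3, and the known step contributing 1×(+1.79) V, the unknown satisfies 2·E° = 3×(+0.41) − 1×(+1.79) = -0.560.
E° = -0.560 / 2 = -0.280 V.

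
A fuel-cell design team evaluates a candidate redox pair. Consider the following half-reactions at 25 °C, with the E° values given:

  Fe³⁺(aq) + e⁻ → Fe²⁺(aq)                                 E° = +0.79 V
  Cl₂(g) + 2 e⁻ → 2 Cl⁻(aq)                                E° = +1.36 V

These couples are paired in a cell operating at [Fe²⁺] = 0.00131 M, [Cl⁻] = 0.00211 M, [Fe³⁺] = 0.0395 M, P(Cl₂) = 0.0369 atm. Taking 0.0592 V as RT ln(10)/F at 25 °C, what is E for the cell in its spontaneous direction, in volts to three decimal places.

+0.598 V

Cl₂/Cl⁻ is the cathode (higher E°), Fe³⁺/Fe²⁺ the anode: E°cell = +1.36 − (+0.79) = +0.57 V, n = 2.
Overall: Cl₂(g) + 2 Fe²⁺(aq) → 2 Cl⁻(aq) + 2 Fe³⁺(aq)
Q = [Cl⁻]^2·[Fe³⁺]^2 / (P(Cl₂)·[Fe²⁺]^2); log Q = -0.960.
E = E° − (0.0592/n) log Q = +0.57 − (0.0592/2)(-0.960) = +0.598 V.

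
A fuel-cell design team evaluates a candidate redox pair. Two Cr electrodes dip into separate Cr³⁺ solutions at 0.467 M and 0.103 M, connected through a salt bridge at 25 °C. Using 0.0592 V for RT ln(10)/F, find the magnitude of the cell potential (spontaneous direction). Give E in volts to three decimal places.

+0.013 V

For a concentration cell E°cell = 0. The 0.467 M side is the cathode (reduction is favoured where [Cr³⁺] is higher).
With n = 3, E = −(0.0592/3) log([Cr³⁺]ₐₙ/[Cr³⁺]꜀ₐₜ) = −(0.0592/3) log(0.103/0.467) = −(0.0592/3)(-0.656) = +0.013 V.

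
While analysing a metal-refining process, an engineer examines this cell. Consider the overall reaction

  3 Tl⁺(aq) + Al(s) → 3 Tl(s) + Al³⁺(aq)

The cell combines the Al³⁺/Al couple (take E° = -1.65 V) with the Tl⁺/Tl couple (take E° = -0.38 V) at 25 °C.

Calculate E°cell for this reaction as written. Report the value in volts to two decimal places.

The Tl⁺/Tl couple has the higher reduction potential, so it is the cathode; Al³⁺/Al is oxidised at the anode.
E°cell = E°(cathode) − E°(anode) = (-0.38) − (-1.65) = +1.27 V.

+1.27 V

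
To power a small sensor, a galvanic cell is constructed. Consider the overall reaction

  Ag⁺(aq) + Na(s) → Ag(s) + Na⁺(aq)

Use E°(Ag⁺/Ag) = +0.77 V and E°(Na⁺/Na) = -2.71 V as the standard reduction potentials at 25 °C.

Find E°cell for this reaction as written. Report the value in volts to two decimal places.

+3.48 V

The Ag⁺/Ag couple has the higher reduction potential, so it is the cathode; Na⁺/Na is oxidised at the anode.
E°cell = E°(cathode) − E°(anode) = (+0.77) − (-2.71) = +3.48 V.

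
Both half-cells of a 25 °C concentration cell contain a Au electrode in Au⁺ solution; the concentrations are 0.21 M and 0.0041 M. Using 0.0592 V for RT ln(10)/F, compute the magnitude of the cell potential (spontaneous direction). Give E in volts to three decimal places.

For a concentration cell E°cell = 0. The 0.21 M side is the cathode (reduction is favoured where [Au⁺] is higher).
With n = 1, E = −(0.0592/1) log([Au⁺]ₐₙ/[Au⁺]꜀ₐₜ) = −(0.0592/1) log(0.0041/0.21) = −(0.0592/1)(-1.709) = +0.101 V.

+0.101 V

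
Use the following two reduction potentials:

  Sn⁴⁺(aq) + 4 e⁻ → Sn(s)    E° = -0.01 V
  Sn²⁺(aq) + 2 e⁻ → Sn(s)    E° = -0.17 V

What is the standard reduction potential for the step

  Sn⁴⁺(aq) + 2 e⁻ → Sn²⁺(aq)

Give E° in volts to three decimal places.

+0.150 V

Sequential free energies add, so n₃E°₃ = n₁E°₁ + n₂E°₂.
With n₃ = 4, and the known step contributing 2×(-0.17) V, the unknown satisfies 2·E° = 4×(-0.01) − 2×(-0.17) = +0.300.
E° = +0.300 / 2 = +0.150 V.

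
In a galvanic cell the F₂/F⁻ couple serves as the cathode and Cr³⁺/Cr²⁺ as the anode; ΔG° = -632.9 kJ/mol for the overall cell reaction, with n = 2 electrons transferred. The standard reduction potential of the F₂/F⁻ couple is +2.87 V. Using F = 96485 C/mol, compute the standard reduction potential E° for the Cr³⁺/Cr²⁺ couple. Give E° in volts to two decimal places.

-0.41 V

E°cell = −ΔG°/(nF) = −(-632.9×10³)/((2)(96485)) = +3.280 V.
Since F₂/F⁻ is the cathode and Cr³⁺/Cr²⁺ the anode, E°cell = E°(F₂/F⁻) − E°(Cr³⁺/Cr²⁺).
So E°(Cr³⁺/Cr²⁺) = E°(F₂/F⁻) − E°cell = (+2.87) − (+3.280) = -0.41 V.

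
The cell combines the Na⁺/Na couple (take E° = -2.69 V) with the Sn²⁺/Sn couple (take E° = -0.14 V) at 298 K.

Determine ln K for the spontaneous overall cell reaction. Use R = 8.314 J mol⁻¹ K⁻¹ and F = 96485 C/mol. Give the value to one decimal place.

198.6

Cathode: Sn²⁺/Sn; anode: Na⁺/Na. E°cell = (-0.14) − (-2.69) = +2.55 V, with n = 2.
ΔG° = −nFE° = −RT ln K, so ln K = nFE°/(RT) = (2)(96485)(+2.55) / ((8.314)(298)) = 198.611.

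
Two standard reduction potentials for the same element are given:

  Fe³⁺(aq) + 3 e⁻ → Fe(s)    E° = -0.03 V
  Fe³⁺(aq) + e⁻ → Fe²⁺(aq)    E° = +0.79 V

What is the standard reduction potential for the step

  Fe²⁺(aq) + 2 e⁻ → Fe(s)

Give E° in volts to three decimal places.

-0.440 V

Sequential free energies add, so n₃E°₃ = n₁E°₁ + n₂E°₂.
With n₃ = 3, and the known step contributing 1×(+0.79) V, the unknown satisfies 2·E° = 3×(-0.03) − 1×(+0.79) = -0.880.
E° = -0.880 / 2 = -0.440 V.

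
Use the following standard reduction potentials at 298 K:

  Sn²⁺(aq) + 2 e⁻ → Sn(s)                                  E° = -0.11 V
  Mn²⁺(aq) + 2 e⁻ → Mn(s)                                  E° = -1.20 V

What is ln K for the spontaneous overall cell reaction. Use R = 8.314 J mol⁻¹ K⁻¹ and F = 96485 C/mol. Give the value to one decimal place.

84.9

Cathode: Sn²⁺/Sn; anode: Mn²⁺/Mn. E°cell = (-0.11) − (-1.20) = +1.09 V, with n = 2.
ΔG° = −nFE° = −RT ln K, so ln K = nFE°/(RT) = (2)(96485)(+1.09) / ((8.314)(298)) = 84.897.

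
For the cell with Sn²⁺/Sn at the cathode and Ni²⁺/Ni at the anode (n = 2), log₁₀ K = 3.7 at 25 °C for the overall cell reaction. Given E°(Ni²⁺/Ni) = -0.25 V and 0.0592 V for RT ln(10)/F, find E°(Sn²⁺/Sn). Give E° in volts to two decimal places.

E°cell = (0.0592/n)·log K = (0.0592/2)(3.7) = +0.110 V.
Since Sn²⁺/Sn is the cathode and Ni²⁺/Ni the anode, E°cell = E°(Sn²⁺/Sn) − E°(Ni²⁺/Ni).
So E°(Sn²⁺/Sn) = E°cell + E°(Ni²⁺/Ni) = +0.110 + (-0.25) = -0.14 V.

-0.14 V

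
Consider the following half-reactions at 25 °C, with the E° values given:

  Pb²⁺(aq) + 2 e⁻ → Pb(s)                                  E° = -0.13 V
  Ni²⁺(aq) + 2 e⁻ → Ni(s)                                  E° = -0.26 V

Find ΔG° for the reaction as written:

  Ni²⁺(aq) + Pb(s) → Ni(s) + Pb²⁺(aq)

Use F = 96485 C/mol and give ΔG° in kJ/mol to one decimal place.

As written, Ni²⁺/Ni is reduced (cathode) and Pb²⁺/Pb is oxidised (anode), so E°cell = (-0.26) − (-0.13) = -0.13 V.
Balancing electrons gives n = 2.
ΔG° = −nFE° = −(2)(96485)(-0.13) = 25,086 J = +25.1 kJ/mol.

+25.1 kJ/mol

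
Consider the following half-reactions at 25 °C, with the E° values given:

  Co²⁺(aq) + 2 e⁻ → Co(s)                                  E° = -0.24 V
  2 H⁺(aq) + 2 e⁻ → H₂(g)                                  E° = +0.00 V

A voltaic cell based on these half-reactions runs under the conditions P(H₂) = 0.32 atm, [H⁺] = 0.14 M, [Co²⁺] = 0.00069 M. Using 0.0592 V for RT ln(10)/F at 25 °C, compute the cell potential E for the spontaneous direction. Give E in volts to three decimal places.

H⁺/H₂ is the cathode (higher E°), Co²⁺/Co the anode: E°cell = +0.00 − (-0.24) = +0.24 V, n = 2.
Overall: 2 H⁺(aq) + Co(s) → H₂(g) + Co²⁺(aq)
Q = P(H₂)·[Co²⁺] / ([H⁺]^2); log Q = -1.948.
E = E° − (0.0592/n) log Q = +0.24 − (0.0592/2)(-1.948) = +0.298 V.

+0.298 V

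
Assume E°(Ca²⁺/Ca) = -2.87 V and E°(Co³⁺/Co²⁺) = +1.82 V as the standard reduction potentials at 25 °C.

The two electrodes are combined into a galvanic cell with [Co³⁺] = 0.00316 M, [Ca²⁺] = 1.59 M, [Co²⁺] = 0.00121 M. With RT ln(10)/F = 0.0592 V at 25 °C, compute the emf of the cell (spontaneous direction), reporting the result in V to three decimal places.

+4.709 V

Co³⁺/Co²⁺ is the cathode (higher E°), Ca²⁺/Ca the anode: E°cell = +1.82 − (-2.87) = +4.69 V, n = 2.
Overall: 2 Co³⁺(aq) + Ca(s) → 2 Co²⁺(aq) + Ca²⁺(aq)
Q = [Co²⁺]^2·[Ca²⁺] / ([Co³⁺]^2); log Q = -0.632.
E = E° − (0.0592/n) log Q = +4.69 − (0.0592/2)(-0.632) = +4.709 V.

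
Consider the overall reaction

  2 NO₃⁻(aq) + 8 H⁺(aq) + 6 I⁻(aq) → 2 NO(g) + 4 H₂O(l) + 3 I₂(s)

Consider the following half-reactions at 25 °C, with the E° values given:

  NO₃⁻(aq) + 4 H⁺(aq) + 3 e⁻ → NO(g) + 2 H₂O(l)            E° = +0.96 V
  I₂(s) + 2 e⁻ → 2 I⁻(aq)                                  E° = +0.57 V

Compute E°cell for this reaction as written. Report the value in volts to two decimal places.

+0.39 V

The NO₃⁻/NO couple has the higher reduction potential, so it is the cathode; I₂/I⁻ is oxidised at the anode.
E°cell = E°(cathode) − E°(anode) = (+0.96) − (+0.57) = +0.39 V.
Since E°cell > 0, the reaction is spontaneous under standard conditions.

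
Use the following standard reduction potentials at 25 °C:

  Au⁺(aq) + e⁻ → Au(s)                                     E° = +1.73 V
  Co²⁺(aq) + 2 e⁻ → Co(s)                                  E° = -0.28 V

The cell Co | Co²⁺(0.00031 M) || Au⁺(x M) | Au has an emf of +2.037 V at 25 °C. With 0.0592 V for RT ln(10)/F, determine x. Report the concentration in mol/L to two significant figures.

Au⁺/Au is the cathode, Co²⁺/Co the anode: E°cell = +2.01 V, n = 2.
Overall reaction: 2 Au⁺(aq) + Co(s) → 2 Au(s) + Co²⁺(aq); Q = [Co²⁺]^1/[Au⁺]^2.
From E = E° − (0.0592/n) log Q: log Q = (E° − E)·n/0.0592 = (+2.01 − (+2.037))·2/0.0592 = -0.9122.
So 2·log[Au⁺] = 1·log(0.00031) − log Q = -3.5086 − (-0.9122) = -2.5964; log[Au⁺] = -2.5964 / 2 = -1.2982; [Au⁺] = 10^(-1.2982) ≈ 0.050 M.

0.050 M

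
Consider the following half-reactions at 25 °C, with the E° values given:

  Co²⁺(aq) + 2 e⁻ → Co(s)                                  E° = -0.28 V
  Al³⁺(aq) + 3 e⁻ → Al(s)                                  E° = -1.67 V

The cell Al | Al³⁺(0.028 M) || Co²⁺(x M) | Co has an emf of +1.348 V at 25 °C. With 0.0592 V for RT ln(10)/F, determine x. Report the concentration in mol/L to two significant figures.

Co²⁺/Co is the cathode, Al³⁺/Al the anode: E°cell = +1.39 V, n = 6.
Overall reaction: 3 Co²⁺(aq) + 2 Al(s) → 3 Co(s) + 2 Al³⁺(aq); Q = [Al³⁺]^2/[Co²⁺]^3.
From E = E° − (0.0592/n) log Q: log Q = (E° − E)·n/0.0592 = (+1.39 − (+1.348))·6/0.0592 = 4.2568.
So 3·log[Co²⁺] = 2·log(0.028) − log Q = -3.1057 − (4.2568) = -7.3625; log[Co²⁺] = -7.3625 / 3 = -2.4542; [Co²⁺] = 10^(-2.4542) ≈ 0.0035 M.

0.0035 M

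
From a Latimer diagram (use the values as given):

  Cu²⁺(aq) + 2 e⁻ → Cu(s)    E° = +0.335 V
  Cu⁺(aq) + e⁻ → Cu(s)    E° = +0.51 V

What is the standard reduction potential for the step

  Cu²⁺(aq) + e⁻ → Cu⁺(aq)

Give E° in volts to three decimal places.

Sequential free energies add, so n₃E°₃ = n₁E°₁ + n₂E°₂.
With n₃ = 2, and the known step contributing 1×(+0.51) V, the unknown satisfies 1·E° = 2×(+0.335) − 1×(+0.51) = +0.160.
E° = +0.160 / 1 = +0.160 V.

+0.160 V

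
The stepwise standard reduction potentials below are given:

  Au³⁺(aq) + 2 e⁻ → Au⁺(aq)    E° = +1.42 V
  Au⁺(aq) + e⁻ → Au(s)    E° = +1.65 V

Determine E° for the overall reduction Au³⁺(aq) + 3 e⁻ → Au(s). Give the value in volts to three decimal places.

+1.497 V

Since ΔG° = −nFE° is additive over sequential reductions, n₃E°₃ = n₁E°₁ + n₂E°₂.
E°₃ = (2×+1.42 + 1×+1.65) / 3 = (+4.490) / 3 = +1.497 V.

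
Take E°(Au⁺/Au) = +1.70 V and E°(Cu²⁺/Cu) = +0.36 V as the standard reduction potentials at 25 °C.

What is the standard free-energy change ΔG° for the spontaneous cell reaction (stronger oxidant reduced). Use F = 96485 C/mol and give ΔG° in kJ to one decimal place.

-258.6 kJ

Au⁺/Au (E° = +1.70 V) is the cathode; Cu²⁺/Cu (E° = +0.36 V) is the anode, so E°cell = +1.34 V.
Balancing electrons gives n = 2 (lcm of 1 and 2).
ΔG° = −nFE° = −(2)(96485)(+1.34) = -258,580 J = -258.6 kJ.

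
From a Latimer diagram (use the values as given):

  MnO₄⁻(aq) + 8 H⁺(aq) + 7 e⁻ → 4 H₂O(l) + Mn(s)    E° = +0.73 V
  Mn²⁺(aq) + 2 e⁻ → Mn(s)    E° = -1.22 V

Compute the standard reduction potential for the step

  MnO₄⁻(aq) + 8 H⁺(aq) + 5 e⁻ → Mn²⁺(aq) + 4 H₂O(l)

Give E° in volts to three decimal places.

Sequential free energies add, so n₃E°₃ = n₁E°₁ + n₂E°₂.
With n₃ = 7, and the known step contributing 2×(-1.22) V, the unknown satisfies 5·E° = 7×(+0.73) − 2×(-1.22) = +7.550.
E° = +7.550 / 5 = +1.510 V.

+1.510 V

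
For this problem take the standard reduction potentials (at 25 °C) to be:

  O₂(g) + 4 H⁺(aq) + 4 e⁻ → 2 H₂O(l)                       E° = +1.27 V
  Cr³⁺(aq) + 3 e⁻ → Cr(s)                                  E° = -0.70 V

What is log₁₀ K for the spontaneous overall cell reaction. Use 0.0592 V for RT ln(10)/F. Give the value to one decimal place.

399.3

Cathode: O₂/H₂O; anode: Cr³⁺/Cr. E°cell = +1.97 V, n = 12.
log K = nE°cell / 0.0592 = (12)(+1.97) / 0.0592 = 399.3.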